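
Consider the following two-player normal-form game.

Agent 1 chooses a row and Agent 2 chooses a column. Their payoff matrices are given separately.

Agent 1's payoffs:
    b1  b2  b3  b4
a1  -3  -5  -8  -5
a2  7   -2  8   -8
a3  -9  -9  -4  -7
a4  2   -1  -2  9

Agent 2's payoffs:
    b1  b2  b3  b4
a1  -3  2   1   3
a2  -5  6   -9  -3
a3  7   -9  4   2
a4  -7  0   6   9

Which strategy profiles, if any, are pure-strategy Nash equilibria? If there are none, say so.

Agent 1 against b1: payoffs -3, 7, -9, 2 → best response a2.
Agent 1 against b2: payoffs -5, -2, -9, -1 → best response a4.
Agent 1 against b3: payoffs -8, 8, -4, -2 → best response a2.
Agent 1 against b4: payoffs -5, -8, -7, 9 → best response a4.
Agent 2 against a1: payoffs -3, 2, 1, 3 → best response b4.
Agent 2 against a2: payoffs -5, 6, -9, -3 → best response b2.
Agent 2 against a3: payoffs 7, -9, 4, 2 → best response b1.
Agent 2 against a4: payoffs -7, 0, 6, 9 → best response b4.
Mutual best responses: (a4, b4).

Pure NE: (a4, b4)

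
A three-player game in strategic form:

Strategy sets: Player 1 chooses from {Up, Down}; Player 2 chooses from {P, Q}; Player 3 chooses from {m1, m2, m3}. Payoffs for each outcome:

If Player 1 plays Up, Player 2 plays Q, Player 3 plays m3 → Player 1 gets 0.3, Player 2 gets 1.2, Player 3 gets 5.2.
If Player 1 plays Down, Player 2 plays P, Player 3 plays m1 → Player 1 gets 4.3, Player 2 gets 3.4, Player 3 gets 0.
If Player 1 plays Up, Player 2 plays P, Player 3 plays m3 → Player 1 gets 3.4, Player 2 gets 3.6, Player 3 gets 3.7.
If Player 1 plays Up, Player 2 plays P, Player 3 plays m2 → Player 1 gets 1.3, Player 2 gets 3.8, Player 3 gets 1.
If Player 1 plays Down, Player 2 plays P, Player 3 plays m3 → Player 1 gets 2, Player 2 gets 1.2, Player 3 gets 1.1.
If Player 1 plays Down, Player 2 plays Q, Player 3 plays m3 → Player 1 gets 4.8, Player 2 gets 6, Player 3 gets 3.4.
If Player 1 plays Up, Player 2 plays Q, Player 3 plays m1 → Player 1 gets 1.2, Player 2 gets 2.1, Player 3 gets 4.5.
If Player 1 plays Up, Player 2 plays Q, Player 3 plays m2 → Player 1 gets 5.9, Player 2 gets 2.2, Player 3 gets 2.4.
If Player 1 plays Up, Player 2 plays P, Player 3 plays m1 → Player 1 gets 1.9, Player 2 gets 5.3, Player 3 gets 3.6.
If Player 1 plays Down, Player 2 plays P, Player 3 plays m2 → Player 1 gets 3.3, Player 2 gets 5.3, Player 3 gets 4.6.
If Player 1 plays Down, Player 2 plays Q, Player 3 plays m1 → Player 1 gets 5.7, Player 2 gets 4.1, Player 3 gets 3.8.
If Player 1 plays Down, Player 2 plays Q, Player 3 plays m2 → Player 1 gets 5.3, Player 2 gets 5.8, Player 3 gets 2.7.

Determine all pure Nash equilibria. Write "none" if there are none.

The pure Nash equilibria are (Up, P, m3), (Down, Q, m1).

Player 1 against (P, m1): payoffs 1.9, 4.3 → best response Down.
Player 1 against (P, m2): payoffs 1.3, 3.3 → best response Down.
Player 1 against (P, m3): payoffs 3.4, 2 → best response Up.
Player 1 against (Q, m1): payoffs 1.2, 5.7 → best response Down.
Player 1 against (Q, m2): payoffs 5.9, 5.3 → best response Up.
Player 1 against (Q, m3): payoffs 0.3, 4.8 → best response Down.
Player 2 against (Up, m1): payoffs 5.3, 2.1 → best response P.
Player 2 against (Up, m2): payoffs 3.8, 2.2 → best response P.
Player 2 against (Up, m3): payoffs 3.6, 1.2 → best response P.
Player 2 against (Down, m1): payoffs 3.4, 4.1 → best response Q.
Player 2 against (Down, m2): payoffs 5.3, 5.8 → best response Q.
Player 2 against (Down, m3): payoffs 1.2, 6 → best response Q.
Player 3 against (Up, P): payoffs 3.6, 1, 3.7 → best response m3.
Player 3 against (Up, Q): payoffs 4.5, 2.4, 5.2 → best response m3.
Player 3 against (Down, P): payoffs 0, 4.6, 1.1 → best response m2.
Player 3 against (Down, Q): payoffs 3.8, 2.7, 3.4 → best response m1.
Mutual best responses: (Up, P, m3); (Down, Q, m1).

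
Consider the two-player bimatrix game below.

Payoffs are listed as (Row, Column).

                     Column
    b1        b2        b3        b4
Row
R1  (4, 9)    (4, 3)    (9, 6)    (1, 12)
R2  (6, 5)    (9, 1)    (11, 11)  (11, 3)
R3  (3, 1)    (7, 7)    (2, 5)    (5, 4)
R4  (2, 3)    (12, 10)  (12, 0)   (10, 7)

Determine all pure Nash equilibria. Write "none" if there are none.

The unique pure-strategy Nash equilibrium is (R4, b2).

Check each profile: it is a Nash equilibrium iff no player can strictly gain by switching unilaterally.
(R1, b1): Row can switch to R2 (4 → 6). Not NE.
(R1, b2): Row can switch to R2 (4 → 9). Not NE.
(R1, b3): Row can switch to R2 (9 → 11). Not NE.
(R1, b4): Row can switch to R2 (1 → 11). Not NE.
(R2, b1): Column can switch to b3 (5 → 11). Not NE.
(R2, b2): Row can switch to R4 (9 → 12). Not NE.
(R4, b2): Row gets 12, best alternative 9; Column gets 10, best alternative 7. No profitable deviation — NE.
(The remaining 9 profiles each have a profitable deviation by the same check.)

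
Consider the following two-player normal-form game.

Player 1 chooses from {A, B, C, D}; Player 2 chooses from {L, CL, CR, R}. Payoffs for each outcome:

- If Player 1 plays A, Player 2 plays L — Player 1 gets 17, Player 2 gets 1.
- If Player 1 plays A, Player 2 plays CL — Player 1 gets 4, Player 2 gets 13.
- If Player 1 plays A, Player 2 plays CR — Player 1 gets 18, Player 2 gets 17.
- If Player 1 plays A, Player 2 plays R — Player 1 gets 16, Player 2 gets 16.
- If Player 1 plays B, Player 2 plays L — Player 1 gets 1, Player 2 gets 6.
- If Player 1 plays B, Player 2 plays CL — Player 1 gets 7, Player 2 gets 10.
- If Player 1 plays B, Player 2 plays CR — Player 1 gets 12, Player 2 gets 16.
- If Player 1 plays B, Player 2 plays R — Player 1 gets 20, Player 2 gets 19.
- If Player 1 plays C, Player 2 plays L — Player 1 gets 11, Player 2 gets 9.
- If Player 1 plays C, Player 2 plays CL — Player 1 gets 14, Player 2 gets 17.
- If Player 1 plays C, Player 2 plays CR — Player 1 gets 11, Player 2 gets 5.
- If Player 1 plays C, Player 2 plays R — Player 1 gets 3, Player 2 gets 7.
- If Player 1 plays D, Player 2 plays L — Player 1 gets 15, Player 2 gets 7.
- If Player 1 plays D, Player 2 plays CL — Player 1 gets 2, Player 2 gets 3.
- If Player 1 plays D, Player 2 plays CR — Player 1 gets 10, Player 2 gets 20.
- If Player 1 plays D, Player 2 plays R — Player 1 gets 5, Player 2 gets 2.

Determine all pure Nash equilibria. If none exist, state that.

The pure Nash equilibria are (A, CR) and (B, R) and (C, CL).

Player 1 against L: payoffs 17, 1, 11, 15 → best response A.
Player 1 against CL: payoffs 4, 7, 14, 2 → best response C.
Player 1 against CR: payoffs 18, 12, 11, 10 → best response A.
Player 1 against R: payoffs 16, 20, 3, 5 → best response B.
Player 2 against A: payoffs 1, 13, 17, 16 → best response CR.
Player 2 against B: payoffs 6, 10, 16, 19 → best response R.
Player 2 against C: payoffs 9, 17, 5, 7 → best response CL.
Player 2 against D: payoffs 7, 3, 20, 2 → best response CR.
Mutual best responses: (A, CR); (B, R); (C, CL).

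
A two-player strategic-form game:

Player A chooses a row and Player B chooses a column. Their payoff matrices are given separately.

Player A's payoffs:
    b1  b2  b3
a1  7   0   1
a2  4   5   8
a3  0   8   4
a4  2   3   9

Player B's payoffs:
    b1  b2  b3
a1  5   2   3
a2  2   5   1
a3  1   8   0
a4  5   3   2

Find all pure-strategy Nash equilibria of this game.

The pure Nash equilibria are (a1, b1); (a3, b2).

Player A against b1: payoffs 7, 4, 0, 2 → best response a1.
Player A against b2: payoffs 0, 5, 8, 3 → best response a3.
Player A against b3: payoffs 1, 8, 4, 9 → best response a4.
Player B against a1: payoffs 5, 2, 3 → best response b1.
Player B against a2: payoffs 2, 5, 1 → best response b2.
Player B against a3: payoffs 1, 8, 0 → best response b2.
Player B against a4: payoffs 5, 3, 2 → best response b1.
Mutual best responses: (a1, b1); (a3, b2).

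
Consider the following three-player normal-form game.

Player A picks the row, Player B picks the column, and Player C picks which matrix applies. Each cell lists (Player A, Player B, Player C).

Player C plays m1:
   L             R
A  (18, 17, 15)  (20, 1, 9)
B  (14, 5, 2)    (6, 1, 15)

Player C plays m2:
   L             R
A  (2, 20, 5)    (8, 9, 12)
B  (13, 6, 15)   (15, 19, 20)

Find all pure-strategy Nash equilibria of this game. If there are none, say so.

Mark each player's best response to every combination of opponents' strategies; a profile where every player is best-responding is a pure Nash equilibrium.
Player A against (L, m1): payoffs 18, 14 → best response A.
Player A against (L, m2): payoffs 2, 13 → best response B.
Player A against (R, m1): payoffs 20, 6 → best response A.
Player A against (R, m2): payoffs 8, 15 → best response B.
Player B against (A, m1): payoffs 17, 1 → best response L.
Player B against (A, m2): payoffs 20, 9 → best response L.
Player B against (B, m1): payoffs 5, 1 → best response L.
Player B against (B, m2): payoffs 6, 19 → best response R.
Player C against (A, L): payoffs 15, 5 → best response m1.
Player C against (A, R): payoffs 9, 12 → best response m2.
Player C against (B, L): payoffs 2, 15 → best response m2.
Player C against (B, R): payoffs 15, 20 → best response m2.
Mutual best responses: (A, L, m1); (B, R, m2).

Pure-strategy Nash equilibria: (A, L, m1) and (B, R, m2)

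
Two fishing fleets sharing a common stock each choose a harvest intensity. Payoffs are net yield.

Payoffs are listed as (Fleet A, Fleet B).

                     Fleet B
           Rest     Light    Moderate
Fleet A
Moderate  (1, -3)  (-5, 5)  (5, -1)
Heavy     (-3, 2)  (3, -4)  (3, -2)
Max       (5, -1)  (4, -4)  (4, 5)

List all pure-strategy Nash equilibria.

none

Fleet A against Rest: payoffs 1, -3, 5 → best response Max.
Fleet A against Light: payoffs -5, 3, 4 → best response Max.
Fleet A against Moderate: payoffs 5, 3, 4 → best response Moderate.
Fleet B against Moderate: payoffs -3, 5, -1 → best response Light.
Fleet B against Heavy: payoffs 2, -4, -2 → best response Rest.
Fleet B against Max: payoffs -1, -4, 5 → best response Moderate.
No profile is a mutual best response for all players.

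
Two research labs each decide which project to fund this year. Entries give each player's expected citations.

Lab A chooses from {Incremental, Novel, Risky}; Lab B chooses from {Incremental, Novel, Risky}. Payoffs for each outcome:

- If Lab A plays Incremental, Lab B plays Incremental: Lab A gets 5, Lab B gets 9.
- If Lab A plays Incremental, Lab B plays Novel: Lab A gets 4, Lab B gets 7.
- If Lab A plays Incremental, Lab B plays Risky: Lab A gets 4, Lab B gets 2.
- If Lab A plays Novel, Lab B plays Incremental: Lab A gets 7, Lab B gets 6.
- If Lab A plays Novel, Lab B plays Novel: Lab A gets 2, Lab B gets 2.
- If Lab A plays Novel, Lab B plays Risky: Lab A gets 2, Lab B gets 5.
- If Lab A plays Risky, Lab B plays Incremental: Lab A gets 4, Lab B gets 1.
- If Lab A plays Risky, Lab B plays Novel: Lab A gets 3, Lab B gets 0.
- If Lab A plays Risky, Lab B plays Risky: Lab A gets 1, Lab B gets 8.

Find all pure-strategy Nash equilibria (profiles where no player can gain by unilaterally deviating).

(Incremental, Incremental): Lab A can switch to Novel (5 → 7). Not NE.
(Incremental, Novel): Lab B can switch to Incremental (7 → 9). Not NE.
(Incremental, Risky): Lab B can switch to Incremental (2 → 9). Not NE.
(Novel, Incremental): Lab A gets 7, best alternative 5; Lab B gets 6, best alternative 5. No profitable deviation — NE.
(Novel, Novel): Lab A can switch to Incremental (2 → 4). Not NE.
(Novel, Risky): Lab A can switch to Incremental (2 → 4). Not NE.
(Risky, Incremental): Lab A can switch to Incremental (4 → 5). Not NE.
(Risky, Novel): Lab A can switch to Incremental (3 → 4). Not NE.
(Risky, Risky): Lab A can switch to Incremental (1 → 4). Not NE.

The unique pure-strategy Nash equilibrium is (Novel, Incremental).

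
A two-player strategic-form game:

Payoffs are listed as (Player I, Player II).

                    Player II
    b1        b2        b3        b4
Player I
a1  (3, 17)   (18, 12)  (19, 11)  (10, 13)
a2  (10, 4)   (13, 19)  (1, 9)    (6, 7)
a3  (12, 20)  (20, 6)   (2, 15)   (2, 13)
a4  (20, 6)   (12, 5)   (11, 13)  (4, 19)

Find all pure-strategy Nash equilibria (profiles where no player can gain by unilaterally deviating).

Player I against b1: payoffs 3, 10, 12, 20 → best response a4.
Player I against b2: payoffs 18, 13, 20, 12 → best response a3.
Player I against b3: payoffs 19, 1, 2, 11 → best response a1.
Player I against b4: payoffs 10, 6, 2, 4 → best response a1.
Player II against a1: payoffs 17, 12, 11, 13 → best response b1.
Player II against a2: payoffs 4, 19, 9, 7 → best response b2.
Player II against a3: payoffs 20, 6, 15, 13 → best response b1.
Player II against a4: payoffs 6, 5, 13, 19 → best response b4.
No profile is a mutual best response for all players.

none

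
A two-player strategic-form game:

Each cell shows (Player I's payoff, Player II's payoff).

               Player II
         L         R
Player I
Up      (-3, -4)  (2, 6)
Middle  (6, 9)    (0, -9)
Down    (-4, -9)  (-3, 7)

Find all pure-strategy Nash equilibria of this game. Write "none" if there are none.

Player I against L: payoffs -3, 6, -4 → best response Middle.
Player I against R: payoffs 2, 0, -3 → best response Up.
Player II against Up: payoffs -4, 6 → best response R.
Player II against Middle: payoffs 9, -9 → best response L.
Player II against Down: payoffs -9, 7 → best response R.
Mutual best responses: (Up, R); (Middle, L).

Pure-strategy Nash equilibria: (Up, R), (Middle, L)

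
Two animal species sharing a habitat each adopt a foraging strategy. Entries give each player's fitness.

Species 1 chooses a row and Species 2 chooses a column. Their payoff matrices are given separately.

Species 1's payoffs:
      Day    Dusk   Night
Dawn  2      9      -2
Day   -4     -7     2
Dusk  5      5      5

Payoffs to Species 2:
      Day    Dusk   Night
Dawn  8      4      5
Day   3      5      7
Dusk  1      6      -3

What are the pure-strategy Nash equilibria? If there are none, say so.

none

Check each profile: it is a Nash equilibrium iff no player can strictly gain by switching unilaterally.
(Dawn, Day): Species 1 can switch to Dusk (2 → 5). Not NE.
(Dawn, Dusk): Species 2 can switch to Day (4 → 8). Not NE.
(Dawn, Night): Species 1 can switch to Day (-2 → 2). Not NE.
(Day, Day): Species 1 can switch to Dawn (-4 → 2). Not NE.
(Day, Dusk): Species 1 can switch to Dawn (-7 → 9). Not NE.
(Day, Night): Species 1 can switch to Dusk (2 → 5). Not NE.
(Dusk, Day): Species 2 can switch to Dusk (1 → 6). Not NE.
(Dusk, Dusk): Species 1 can switch to Dawn (5 → 9). Not NE.
(The remaining 1 profile has a profitable deviation by the same check.)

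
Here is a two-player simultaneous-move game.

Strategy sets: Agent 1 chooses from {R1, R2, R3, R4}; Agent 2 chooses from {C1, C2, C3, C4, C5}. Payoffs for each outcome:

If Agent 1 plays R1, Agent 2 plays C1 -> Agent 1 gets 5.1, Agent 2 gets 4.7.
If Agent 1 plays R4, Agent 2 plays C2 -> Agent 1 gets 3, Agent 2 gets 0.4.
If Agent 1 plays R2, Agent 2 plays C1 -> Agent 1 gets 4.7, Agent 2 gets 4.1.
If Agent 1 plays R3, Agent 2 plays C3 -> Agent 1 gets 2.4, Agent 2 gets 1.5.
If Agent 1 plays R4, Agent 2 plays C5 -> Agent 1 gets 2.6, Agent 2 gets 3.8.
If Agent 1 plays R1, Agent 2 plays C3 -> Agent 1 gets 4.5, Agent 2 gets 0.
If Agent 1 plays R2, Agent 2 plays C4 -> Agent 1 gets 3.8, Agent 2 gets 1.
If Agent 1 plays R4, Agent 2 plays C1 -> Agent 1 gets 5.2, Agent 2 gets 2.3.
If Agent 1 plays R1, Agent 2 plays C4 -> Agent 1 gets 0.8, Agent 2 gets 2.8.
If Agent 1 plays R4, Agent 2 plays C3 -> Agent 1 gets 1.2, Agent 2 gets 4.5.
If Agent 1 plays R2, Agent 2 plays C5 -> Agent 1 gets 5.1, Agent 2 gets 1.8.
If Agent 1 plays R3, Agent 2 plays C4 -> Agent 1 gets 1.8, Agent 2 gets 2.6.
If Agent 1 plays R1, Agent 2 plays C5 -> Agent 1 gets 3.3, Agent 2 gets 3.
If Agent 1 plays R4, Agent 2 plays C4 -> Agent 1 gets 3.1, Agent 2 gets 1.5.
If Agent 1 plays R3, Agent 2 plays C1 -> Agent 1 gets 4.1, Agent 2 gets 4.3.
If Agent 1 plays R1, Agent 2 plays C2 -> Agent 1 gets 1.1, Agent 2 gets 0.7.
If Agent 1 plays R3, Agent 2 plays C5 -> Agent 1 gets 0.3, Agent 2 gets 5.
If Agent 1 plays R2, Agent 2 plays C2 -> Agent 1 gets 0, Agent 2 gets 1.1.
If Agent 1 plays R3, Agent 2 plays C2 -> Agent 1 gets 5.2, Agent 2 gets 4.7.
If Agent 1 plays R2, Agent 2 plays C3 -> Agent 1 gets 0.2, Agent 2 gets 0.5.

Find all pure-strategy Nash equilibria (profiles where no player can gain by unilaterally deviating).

(R1, C1): Agent 1 can switch to R4 (5.1 → 5.2). Not NE.
(R1, C2): Agent 1 can switch to R3 (1.1 → 5.2). Not NE.
(R1, C3): Agent 2 can switch to C1 (0 → 4.7). Not NE.
(R1, C4): Agent 1 can switch to R2 (0.8 → 3.8). Not NE.
(R1, C5): Agent 1 can switch to R2 (3.3 → 5.1). Not NE.
(R2, C1): Agent 1 can switch to R1 (4.7 → 5.1). Not NE.
(R2, C2): Agent 1 can switch to R1 (0 → 1.1). Not NE.
(R2, C3): Agent 1 can switch to R1 (0.2 → 4.5). Not NE.
(The remaining 12 profiles each have a profitable deviation by the same check.)

No pure-strategy Nash equilibrium.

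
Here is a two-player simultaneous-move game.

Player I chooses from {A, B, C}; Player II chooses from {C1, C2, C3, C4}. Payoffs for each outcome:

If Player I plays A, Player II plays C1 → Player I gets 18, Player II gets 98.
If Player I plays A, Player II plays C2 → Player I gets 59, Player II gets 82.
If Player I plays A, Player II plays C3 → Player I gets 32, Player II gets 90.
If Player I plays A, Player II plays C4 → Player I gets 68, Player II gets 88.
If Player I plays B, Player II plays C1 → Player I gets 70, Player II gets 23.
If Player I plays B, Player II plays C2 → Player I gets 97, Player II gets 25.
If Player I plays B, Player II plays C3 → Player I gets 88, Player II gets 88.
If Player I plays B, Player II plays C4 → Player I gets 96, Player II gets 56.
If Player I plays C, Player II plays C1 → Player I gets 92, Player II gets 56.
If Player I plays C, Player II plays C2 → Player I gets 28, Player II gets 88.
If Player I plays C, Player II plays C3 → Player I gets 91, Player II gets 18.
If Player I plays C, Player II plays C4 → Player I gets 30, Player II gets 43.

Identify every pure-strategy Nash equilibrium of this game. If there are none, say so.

This game has no pure Nash equilibrium.

Player I against C1: payoffs 18, 70, 92 → best response C.
Player I against C2: payoffs 59, 97, 28 → best response B.
Player I against C3: payoffs 32, 88, 91 → best response C.
Player I against C4: payoffs 68, 96, 30 → best response B.
Player II against A: payoffs 98, 82, 90, 88 → best response C1.
Player II against B: payoffs 23, 25, 88, 56 → best response C3.
Player II against C: payoffs 56, 88, 18, 43 → best response C2.
No profile is a mutual best response for all players.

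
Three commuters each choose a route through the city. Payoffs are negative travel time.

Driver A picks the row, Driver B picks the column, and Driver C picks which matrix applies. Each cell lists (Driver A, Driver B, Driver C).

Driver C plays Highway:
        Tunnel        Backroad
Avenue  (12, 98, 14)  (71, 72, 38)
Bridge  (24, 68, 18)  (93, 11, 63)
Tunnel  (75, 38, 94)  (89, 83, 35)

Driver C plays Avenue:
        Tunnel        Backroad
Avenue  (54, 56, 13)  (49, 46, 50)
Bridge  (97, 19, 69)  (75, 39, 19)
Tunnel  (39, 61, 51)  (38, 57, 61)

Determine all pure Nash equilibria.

There is no pure-strategy Nash equilibrium.

Driver A against (Tunnel, Highway): payoffs 12, 24, 75 → best response Tunnel.
Driver A against (Tunnel, Avenue): payoffs 54, 97, 39 → best response Bridge.
Driver A against (Backroad, Highway): payoffs 71, 93, 89 → best response Bridge.
Driver A against (Backroad, Avenue): payoffs 49, 75, 38 → best response Bridge.
Driver B against (Avenue, Highway): payoffs 98, 72 → best response Tunnel.
Driver B against (Avenue, Avenue): payoffs 56, 46 → best response Tunnel.
Driver B against (Bridge, Highway): payoffs 68, 11 → best response Tunnel.
Driver B against (Bridge, Avenue): payoffs 19, 39 → best response Backroad.
Driver B against (Tunnel, Highway): payoffs 38, 83 → best response Backroad.
Driver B against (Tunnel, Avenue): payoffs 61, 57 → best response Tunnel.
Driver C against (Avenue, Tunnel): payoffs 14, 13 → best response Highway.
Driver C against (Avenue, Backroad): payoffs 38, 50 → best response Avenue.
Driver C against (Bridge, Tunnel): payoffs 18, 69 → best response Avenue.
Driver C against (Bridge, Backroad): payoffs 63, 19 → best response Highway.
Driver C against (Tunnel, Tunnel): payoffs 94, 51 → best response Highway.
Driver C against (Tunnel, Backroad): payoffs 35, 61 → best response Avenue.
No profile is a mutual best response for all players.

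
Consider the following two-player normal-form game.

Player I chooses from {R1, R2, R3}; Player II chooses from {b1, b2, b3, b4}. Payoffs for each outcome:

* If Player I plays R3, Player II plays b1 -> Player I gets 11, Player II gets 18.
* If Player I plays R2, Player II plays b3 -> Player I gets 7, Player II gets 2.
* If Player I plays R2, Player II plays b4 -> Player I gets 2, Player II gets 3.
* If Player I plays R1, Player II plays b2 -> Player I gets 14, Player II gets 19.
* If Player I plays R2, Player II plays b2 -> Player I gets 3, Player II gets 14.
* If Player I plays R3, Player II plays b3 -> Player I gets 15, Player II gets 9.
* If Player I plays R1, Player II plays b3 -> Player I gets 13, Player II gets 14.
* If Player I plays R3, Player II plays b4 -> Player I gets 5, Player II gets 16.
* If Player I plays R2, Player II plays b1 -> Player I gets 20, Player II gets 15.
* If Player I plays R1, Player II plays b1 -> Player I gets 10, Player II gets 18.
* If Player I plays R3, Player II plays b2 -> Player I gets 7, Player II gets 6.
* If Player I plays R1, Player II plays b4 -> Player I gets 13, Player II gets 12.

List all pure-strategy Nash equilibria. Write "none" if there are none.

(R1, b2); (R2, b1)

Player I against b1: payoffs 10, 20, 11 → best response R2.
Player I against b2: payoffs 14, 3, 7 → best response R1.
Player I against b3: payoffs 13, 7, 15 → best response R3.
Player I against b4: payoffs 13, 2, 5 → best response R1.
Player II against R1: payoffs 18, 19, 14, 12 → best response b2.
Player II against R2: payoffs 15, 14, 2, 3 → best response b1.
Player II against R3: payoffs 18, 6, 9, 16 → best response b1.
Mutual best responses: (R1, b2); (R2, b1).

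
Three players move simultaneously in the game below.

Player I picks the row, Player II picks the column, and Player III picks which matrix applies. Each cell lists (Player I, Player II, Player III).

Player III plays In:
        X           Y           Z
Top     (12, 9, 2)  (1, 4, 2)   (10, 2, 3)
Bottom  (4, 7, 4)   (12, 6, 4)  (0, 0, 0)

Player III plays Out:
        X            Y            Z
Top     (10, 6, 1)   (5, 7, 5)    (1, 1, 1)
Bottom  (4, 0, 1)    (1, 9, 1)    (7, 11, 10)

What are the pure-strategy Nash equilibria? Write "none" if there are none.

The pure Nash equilibria are (Top, X, In); (Top, Y, Out); (Bottom, Z, Out).

(Top, X, In): Player I gets 12, best alternative 4; Player II gets 9, best alternative 4; Player III gets 2, best alternative 1. No profitable deviation — NE.
(Top, X, Out): Player II can switch to Y (6 → 7). Not NE.
(Top, Y, In): Player I can switch to Bottom (1 → 12). Not NE.
(Top, Y, Out): Player I gets 5, best alternative 1; Player II gets 7, best alternative 6; Player III gets 5, best alternative 2. No profitable deviation — NE.
(Top, Z, In): Player II can switch to X (2 → 9). Not NE.
(Top, Z, Out): Player I can switch to Bottom (1 → 7). Not NE.
(Bottom, X, In): Player I can switch to Top (4 → 12). Not NE.
(Bottom, X, Out): Player I can switch to Top (4 → 10). Not NE.
(Bottom, Z, Out): Player I gets 7, best alternative 1; Player II gets 11, best alternative 9; Player III gets 10, best alternative 0. No profitable deviation — NE.
(The remaining 3 profiles each have a profitable deviation by the same check.)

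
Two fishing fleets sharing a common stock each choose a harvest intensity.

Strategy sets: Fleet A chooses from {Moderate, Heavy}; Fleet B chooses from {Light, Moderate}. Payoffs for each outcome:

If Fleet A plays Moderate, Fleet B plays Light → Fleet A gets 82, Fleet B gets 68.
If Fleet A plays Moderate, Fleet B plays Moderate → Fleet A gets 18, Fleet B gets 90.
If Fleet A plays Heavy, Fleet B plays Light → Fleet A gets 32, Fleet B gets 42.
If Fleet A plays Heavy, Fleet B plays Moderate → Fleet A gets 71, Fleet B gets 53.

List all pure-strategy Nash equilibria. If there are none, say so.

For each player, find the best response to each opponent profile; mutual best responses are the pure NE.
Fleet A against Light: payoffs 82, 32 → best response Moderate.
Fleet A against Moderate: payoffs 18, 71 → best response Heavy.
Fleet B against Moderate: payoffs 68, 90 → best response Moderate.
Fleet B against Heavy: payoffs 42, 53 → best response Moderate.
Mutual best responses: (Heavy, Moderate).

Pure NE: (Heavy, Moderate)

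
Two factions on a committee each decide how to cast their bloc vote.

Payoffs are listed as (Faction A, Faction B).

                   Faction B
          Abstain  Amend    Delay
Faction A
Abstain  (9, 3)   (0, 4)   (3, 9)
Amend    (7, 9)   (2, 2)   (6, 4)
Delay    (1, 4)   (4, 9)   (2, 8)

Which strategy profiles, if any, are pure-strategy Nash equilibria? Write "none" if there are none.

(Abstain, Abstain): Faction B can switch to Amend (3 → 4). Not NE.
(Abstain, Amend): Faction A can switch to Amend (0 → 2). Not NE.
(Abstain, Delay): Faction A can switch to Amend (3 → 6). Not NE.
(Amend, Abstain): Faction A can switch to Abstain (7 → 9). Not NE.
(Amend, Amend): Faction A can switch to Delay (2 → 4). Not NE.
(Amend, Delay): Faction B can switch to Abstain (4 → 9). Not NE.
(Delay, Abstain): Faction A can switch to Abstain (1 → 9). Not NE.
(Delay, Amend): Faction A gets 4, best alternative 2; Faction B gets 9, best alternative 8. No profitable deviation — NE.
(Delay, Delay): Faction A can switch to Abstain (2 → 3). Not NE.

The unique pure-strategy Nash equilibrium is (Delay, Amend).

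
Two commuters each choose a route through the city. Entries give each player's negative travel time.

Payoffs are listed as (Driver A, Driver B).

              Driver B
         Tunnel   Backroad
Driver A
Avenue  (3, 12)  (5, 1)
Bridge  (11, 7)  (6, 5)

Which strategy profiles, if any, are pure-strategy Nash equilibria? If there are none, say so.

The unique pure-strategy Nash equilibrium is (Bridge, Tunnel).

(Avenue, Tunnel): Driver A can switch to Bridge (3 → 11). Not NE.
(Avenue, Backroad): Driver A can switch to Bridge (5 → 6). Not NE.
(Bridge, Tunnel): Driver A gets 11, best alternative 3; Driver B gets 7, best alternative 5. No profitable deviation — NE.
(Bridge, Backroad): Driver B can switch to Tunnel (5 → 7). Not NE.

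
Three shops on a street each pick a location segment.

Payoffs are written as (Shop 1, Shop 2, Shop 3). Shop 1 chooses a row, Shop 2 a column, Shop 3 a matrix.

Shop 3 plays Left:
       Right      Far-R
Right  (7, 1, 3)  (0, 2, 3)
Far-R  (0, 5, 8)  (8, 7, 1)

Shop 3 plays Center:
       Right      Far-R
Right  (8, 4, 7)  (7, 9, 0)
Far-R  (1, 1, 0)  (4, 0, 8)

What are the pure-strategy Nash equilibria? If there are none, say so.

(Right, Right, Left): Shop 2 can switch to Far-R (1 → 2). Not NE.
(Right, Right, Center): Shop 2 can switch to Far-R (4 → 9). Not NE.
(Right, Far-R, Left): Shop 1 can switch to Far-R (0 → 8). Not NE.
(Right, Far-R, Center): Shop 3 can switch to Left (0 → 3). Not NE.
(Far-R, Right, Left): Shop 1 can switch to Right (0 → 7). Not NE.
(Far-R, Right, Center): Shop 1 can switch to Right (1 → 8). Not NE.
(Far-R, Far-R, Left): Shop 3 can switch to Center (1 → 8). Not NE.
(Far-R, Far-R, Center): Shop 1 can switch to Right (4 → 7). Not NE.

This game has no pure Nash equilibrium.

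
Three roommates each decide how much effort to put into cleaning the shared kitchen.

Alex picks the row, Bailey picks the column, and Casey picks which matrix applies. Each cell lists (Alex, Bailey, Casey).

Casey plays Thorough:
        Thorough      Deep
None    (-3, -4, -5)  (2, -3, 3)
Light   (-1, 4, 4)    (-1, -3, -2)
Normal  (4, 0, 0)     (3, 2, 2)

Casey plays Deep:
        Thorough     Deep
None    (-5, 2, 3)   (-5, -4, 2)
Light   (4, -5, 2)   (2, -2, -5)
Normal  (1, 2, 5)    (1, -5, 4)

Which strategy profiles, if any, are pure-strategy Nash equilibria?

For each player, find the best response to each opponent profile; mutual best responses are the pure NE.
Alex against (Thorough, Thorough): payoffs -3, -1, 4 → best response Normal.
Alex against (Thorough, Deep): payoffs -5, 4, 1 → best response Light.
Alex against (Deep, Thorough): payoffs 2, -1, 3 → best response Normal.
Alex against (Deep, Deep): payoffs -5, 2, 1 → best response Light.
Bailey against (None, Thorough): payoffs -4, -3 → best response Deep.
Bailey against (None, Deep): payoffs 2, -4 → best response Thorough.
Bailey against (Light, Thorough): payoffs 4, -3 → best response Thorough.
Bailey against (Light, Deep): payoffs -5, -2 → best response Deep.
Bailey against (Normal, Thorough): payoffs 0, 2 → best response Deep.
Bailey against (Normal, Deep): payoffs 2, -5 → best response Thorough.
Casey against (None, Thorough): payoffs -5, 3 → best response Deep.
Casey against (None, Deep): payoffs 3, 2 → best response Thorough.
Casey against (Light, Thorough): payoffs 4, 2 → best response Thorough.
Casey against (Light, Deep): payoffs -2, -5 → best response Thorough.
Casey against (Normal, Thorough): payoffs 0, 5 → best response Deep.
Casey against (Normal, Deep): payoffs 2, 4 → best response Deep.
No profile is a mutual best response for all players.

This game has no pure Nash equilibrium.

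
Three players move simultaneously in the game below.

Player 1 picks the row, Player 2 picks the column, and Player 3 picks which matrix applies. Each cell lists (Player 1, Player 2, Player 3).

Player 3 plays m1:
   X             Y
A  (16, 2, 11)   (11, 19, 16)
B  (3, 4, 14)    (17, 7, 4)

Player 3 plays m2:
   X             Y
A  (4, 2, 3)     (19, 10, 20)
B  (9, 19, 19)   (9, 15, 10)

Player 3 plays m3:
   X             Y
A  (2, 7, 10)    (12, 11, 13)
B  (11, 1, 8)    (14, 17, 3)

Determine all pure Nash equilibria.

Check each profile: it is a Nash equilibrium iff no player can strictly gain by switching unilaterally.
(A, X, m1): Player 2 can switch to Y (2 → 19). Not NE.
(A, X, m2): Player 1 can switch to B (4 → 9). Not NE.
(A, X, m3): Player 1 can switch to B (2 → 11). Not NE.
(A, Y, m1): Player 1 can switch to B (11 → 17). Not NE.
(A, Y, m2): Player 1 gets 19, best alternative 9; Player 2 gets 10, best alternative 2; Player 3 gets 20, best alternative 16. No profitable deviation — NE.
(A, Y, m3): Player 1 can switch to B (12 → 14). Not NE.
(B, X, m1): Player 1 can switch to A (3 → 16). Not NE.
(B, X, m2): Player 1 gets 9, best alternative 4; Player 2 gets 19, best alternative 15; Player 3 gets 19, best alternative 14. No profitable deviation — NE.
(B, X, m3): Player 2 can switch to Y (1 → 17). Not NE.
(B, Y, m1): Player 3 can switch to m2 (4 → 10). Not NE.
(B, Y, m2): Player 1 can switch to A (9 → 19). Not NE.
(B, Y, m3): Player 3 can switch to m1 (3 → 4). Not NE.

The pure Nash equilibria are (A, Y, m2); (B, X, m2).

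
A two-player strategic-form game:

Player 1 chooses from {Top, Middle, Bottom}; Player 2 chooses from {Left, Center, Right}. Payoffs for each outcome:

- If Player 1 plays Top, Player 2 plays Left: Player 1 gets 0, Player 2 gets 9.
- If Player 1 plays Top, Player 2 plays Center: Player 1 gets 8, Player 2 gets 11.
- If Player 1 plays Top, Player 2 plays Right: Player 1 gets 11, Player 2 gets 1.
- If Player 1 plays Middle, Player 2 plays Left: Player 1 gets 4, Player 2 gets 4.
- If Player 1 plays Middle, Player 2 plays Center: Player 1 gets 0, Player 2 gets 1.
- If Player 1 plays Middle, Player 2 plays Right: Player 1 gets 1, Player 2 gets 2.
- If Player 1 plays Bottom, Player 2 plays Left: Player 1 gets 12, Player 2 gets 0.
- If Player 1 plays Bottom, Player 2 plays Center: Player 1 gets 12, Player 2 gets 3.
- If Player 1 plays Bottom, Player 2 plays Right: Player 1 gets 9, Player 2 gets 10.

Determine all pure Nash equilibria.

(Top, Left): Player 1 can switch to Middle (0 → 4). Not NE.
(Top, Center): Player 1 can switch to Bottom (8 → 12). Not NE.
(Top, Right): Player 2 can switch to Left (1 → 9). Not NE.
(Middle, Left): Player 1 can switch to Bottom (4 → 12). Not NE.
(Middle, Center): Player 1 can switch to Top (0 → 8). Not NE.
(Middle, Right): Player 1 can switch to Top (1 → 11). Not NE.
(Bottom, Left): Player 2 can switch to Center (0 → 3). Not NE.
(Bottom, Center): Player 2 can switch to Right (3 → 10). Not NE.
(The remaining 1 profile has a profitable deviation by the same check.)

none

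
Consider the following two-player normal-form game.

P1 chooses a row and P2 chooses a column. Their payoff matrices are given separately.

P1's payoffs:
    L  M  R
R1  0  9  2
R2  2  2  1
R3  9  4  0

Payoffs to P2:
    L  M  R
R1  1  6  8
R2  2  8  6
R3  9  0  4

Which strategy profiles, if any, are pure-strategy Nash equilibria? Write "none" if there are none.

The pure Nash equilibria are (R1, R), (R3, L).

P1 against L: payoffs 0, 2, 9 → best response R3.
P1 against M: payoffs 9, 2, 4 → best response R1.
P1 against R: payoffs 2, 1, 0 → best response R1.
P2 against R1: payoffs 1, 6, 8 → best response R.
P2 against R2: payoffs 2, 8, 6 → best response M.
P2 against R3: payoffs 9, 0, 4 → best response L.
Mutual best responses: (R1, R); (R3, L).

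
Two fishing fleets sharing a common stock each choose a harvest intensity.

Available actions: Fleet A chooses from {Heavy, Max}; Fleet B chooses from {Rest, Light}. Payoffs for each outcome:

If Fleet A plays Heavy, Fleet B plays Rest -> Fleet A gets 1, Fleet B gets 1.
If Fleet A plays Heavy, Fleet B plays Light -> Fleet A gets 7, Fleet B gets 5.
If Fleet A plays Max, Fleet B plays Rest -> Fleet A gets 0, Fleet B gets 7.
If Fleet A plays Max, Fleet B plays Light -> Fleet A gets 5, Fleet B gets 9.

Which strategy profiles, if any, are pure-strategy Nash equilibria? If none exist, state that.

For each player, find the best response to each opponent profile; mutual best responses are the pure NE.
Fleet A against Rest: payoffs 1, 0 → best response Heavy.
Fleet A against Light: payoffs 7, 5 → best response Heavy.
Fleet B against Heavy: payoffs 1, 5 → best response Light.
Fleet B against Max: payoffs 7, 9 → best response Light.
Mutual best responses: (Heavy, Light).

Pure NE: (Heavy, Light)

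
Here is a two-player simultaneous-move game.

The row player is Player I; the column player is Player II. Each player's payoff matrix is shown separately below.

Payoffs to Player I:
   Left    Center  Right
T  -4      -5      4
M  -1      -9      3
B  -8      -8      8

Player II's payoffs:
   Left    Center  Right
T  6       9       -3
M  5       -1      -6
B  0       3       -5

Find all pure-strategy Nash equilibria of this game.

For each player, find the best response to each opponent profile; mutual best responses are the pure NE.
Player I against Left: payoffs -4, -1, -8 → best response M.
Player I against Center: payoffs -5, -9, -8 → best response T.
Player I against Right: payoffs 4, 3, 8 → best response B.
Player II against T: payoffs 6, 9, -3 → best response Center.
Player II against M: payoffs 5, -1, -6 → best response Left.
Player II against B: payoffs 0, 3, -5 → best response Center.
Mutual best responses: (T, Center); (M, Left).

(T, Center); (M, Left)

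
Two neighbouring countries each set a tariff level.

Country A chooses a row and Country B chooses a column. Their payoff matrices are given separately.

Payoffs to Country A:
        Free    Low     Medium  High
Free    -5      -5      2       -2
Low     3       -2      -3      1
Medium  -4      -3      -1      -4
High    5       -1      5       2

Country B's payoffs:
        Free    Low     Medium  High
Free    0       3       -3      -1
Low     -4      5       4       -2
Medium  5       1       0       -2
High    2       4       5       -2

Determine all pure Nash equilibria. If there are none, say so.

(High, Medium)

(Free, Free): Country A can switch to Low (-5 → 3). Not NE.
(Free, Low): Country A can switch to Low (-5 → -2). Not NE.
(Free, Medium): Country A can switch to High (2 → 5). Not NE.
(Free, High): Country A can switch to Low (-2 → 1). Not NE.
(Low, Free): Country A can switch to High (3 → 5). Not NE.
(Low, Low): Country A can switch to High (-2 → -1). Not NE.
(Low, Medium): Country A can switch to Free (-3 → 2). Not NE.
(Low, High): Country A can switch to High (1 → 2). Not NE.
(High, Medium): Country A gets 5, best alternative 2; Country B gets 5, best alternative 4. No profitable deviation — NE.
(The remaining 7 profiles each have a profitable deviation by the same check.)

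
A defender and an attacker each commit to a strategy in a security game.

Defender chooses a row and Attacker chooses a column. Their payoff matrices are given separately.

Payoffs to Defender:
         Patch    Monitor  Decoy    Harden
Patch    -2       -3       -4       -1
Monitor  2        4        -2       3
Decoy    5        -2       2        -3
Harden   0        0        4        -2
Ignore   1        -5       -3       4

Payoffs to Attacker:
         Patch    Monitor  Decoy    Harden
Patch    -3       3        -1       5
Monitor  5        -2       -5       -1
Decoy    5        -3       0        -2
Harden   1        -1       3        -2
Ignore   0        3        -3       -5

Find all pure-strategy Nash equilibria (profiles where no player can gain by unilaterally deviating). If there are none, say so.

Defender against Patch: payoffs -2, 2, 5, 0, 1 → best response Decoy.
Defender against Monitor: payoffs -3, 4, -2, 0, -5 → best response Monitor.
Defender against Decoy: payoffs -4, -2, 2, 4, -3 → best response Harden.
Defender against Harden: payoffs -1, 3, -3, -2, 4 → best response Ignore.
Attacker against Patch: payoffs -3, 3, -1, 5 → best response Harden.
Attacker against Monitor: payoffs 5, -2, -5, -1 → best response Patch.
Attacker against Decoy: payoffs 5, -3, 0, -2 → best response Patch.
Attacker against Harden: payoffs 1, -1, 3, -2 → best response Decoy.
Attacker against Ignore: payoffs 0, 3, -3, -5 → best response Monitor.
Mutual best responses: (Decoy, Patch); (Harden, Decoy).

Pure-strategy Nash equilibria: (Decoy, Patch), (Harden, Decoy)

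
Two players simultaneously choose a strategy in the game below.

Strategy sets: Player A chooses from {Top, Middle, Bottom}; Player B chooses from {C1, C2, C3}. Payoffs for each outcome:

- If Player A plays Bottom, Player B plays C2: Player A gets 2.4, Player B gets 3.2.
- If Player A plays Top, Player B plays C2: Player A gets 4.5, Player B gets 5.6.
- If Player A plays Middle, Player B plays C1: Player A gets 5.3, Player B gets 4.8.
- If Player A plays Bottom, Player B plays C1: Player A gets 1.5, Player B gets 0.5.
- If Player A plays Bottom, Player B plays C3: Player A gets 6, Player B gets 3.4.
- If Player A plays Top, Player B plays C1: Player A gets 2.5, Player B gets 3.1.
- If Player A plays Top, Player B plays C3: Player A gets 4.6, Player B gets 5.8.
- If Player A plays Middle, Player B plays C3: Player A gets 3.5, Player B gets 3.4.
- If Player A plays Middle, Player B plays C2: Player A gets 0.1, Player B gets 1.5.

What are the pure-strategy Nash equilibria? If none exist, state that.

Player A against C1: payoffs 2.5, 5.3, 1.5 → best response Middle.
Player A against C2: payoffs 4.5, 0.1, 2.4 → best response Top.
Player A against C3: payoffs 4.6, 3.5, 6 → best response Bottom.
Player B against Top: payoffs 3.1, 5.6, 5.8 → best response C3.
Player B against Middle: payoffs 4.8, 1.5, 3.4 → best response C1.
Player B against Bottom: payoffs 0.5, 3.2, 3.4 → best response C3.
Mutual best responses: (Middle, C1); (Bottom, C3).

(Middle, C1); (Bottom, C3)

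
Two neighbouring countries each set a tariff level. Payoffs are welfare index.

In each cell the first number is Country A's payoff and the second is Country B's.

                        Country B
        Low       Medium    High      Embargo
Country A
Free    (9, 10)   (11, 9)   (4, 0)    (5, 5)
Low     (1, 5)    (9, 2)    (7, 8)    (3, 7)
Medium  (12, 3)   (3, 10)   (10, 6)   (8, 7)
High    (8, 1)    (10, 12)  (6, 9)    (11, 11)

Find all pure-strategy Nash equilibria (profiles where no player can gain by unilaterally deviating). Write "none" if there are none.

(Free, Low): Country A can switch to Medium (9 → 12). Not NE.
(Free, Medium): Country B can switch to Low (9 → 10). Not NE.
(Free, High): Country A can switch to Low (4 → 7). Not NE.
(Free, Embargo): Country A can switch to Medium (5 → 8). Not NE.
(Low, Low): Country A can switch to Free (1 → 9). Not NE.
(Low, Medium): Country A can switch to Free (9 → 11). Not NE.
(Low, High): Country A can switch to Medium (7 → 10). Not NE.
(Low, Embargo): Country A can switch to Free (3 → 5). Not NE.
(Medium, Low): Country B can switch to Medium (3 → 10). Not NE.
(Medium, Medium): Country A can switch to Free (3 → 11). Not NE.
(Medium, High): Country B can switch to Medium (6 → 10). Not NE.
(Medium, Embargo): Country A can switch to High (8 → 11). Not NE.
(The remaining 4 profiles each have a profitable deviation by the same check.)

This game has no pure Nash equilibrium.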